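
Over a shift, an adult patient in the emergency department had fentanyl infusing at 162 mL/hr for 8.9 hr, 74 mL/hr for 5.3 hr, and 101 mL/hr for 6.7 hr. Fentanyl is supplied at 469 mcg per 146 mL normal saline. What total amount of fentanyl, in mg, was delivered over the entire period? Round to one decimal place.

8.1 mg

Concentration = 469 mcg ÷ 146 mL = 3.212329 mcg/mL
Stage 1: 162 mL/hr × 8.9 hr = 1441.8 mL → 1441.8 mL × 3.212329 mcg/mL = 4631.536 mcg
Stage 2: 74 mL/hr × 5.3 hr = 392.2 mL → 392.2 mL × 3.212329 mcg/mL = 1259.875 mcg
Stage 3: 101 mL/hr × 6.7 hr = 676.7 mL → 676.7 mL × 3.212329 mcg/mL = 2173.783 mcg
Total = 4631.536 + 1259.875 + 2173.783 = 8065.194 mcg = 8.065194 mg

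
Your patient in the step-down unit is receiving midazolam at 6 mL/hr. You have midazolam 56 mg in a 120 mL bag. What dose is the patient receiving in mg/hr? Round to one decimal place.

Concentration = 56 mg ÷ 120 mL = 0.4666667 mg/mL
Drug rate = 6 mL/hr × 0.4666667 mg/mL = 2.8 mg/hr

2.8 mg/hr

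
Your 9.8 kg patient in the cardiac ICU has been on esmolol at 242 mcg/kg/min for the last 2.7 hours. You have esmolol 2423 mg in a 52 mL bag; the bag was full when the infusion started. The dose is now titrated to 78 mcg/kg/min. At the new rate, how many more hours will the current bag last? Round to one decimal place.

44.5 hours

Initial rate:
Dose = 242 mcg/kg/min × 9.8 kg = 2371.6 mcg/min
2371.6 mcg/min × 60 min/hr = 142296 mcg/hr
Concentration = 2423 mg ÷ 52 mL = 46.59615 mg/mL = 46596.15 mcg/mL
Rate = 142296 mcg/hr ÷ 46596.15 mcg/mL = 3.053814 mL/hr
Volume infused so far = 3.053814 mL/hr × 2.7 hr = 8.245299 mL
Volume remaining = 52 − 8.245299 = 43.7547 mL
New rate:
Dose = 78 mcg/kg/min × 9.8 kg = 764.4 mcg/min
764.4 mcg/min × 60 min/hr = 45864 mcg/hr
Rate = 45864 mcg/hr ÷ 46596.15 mcg/mL = 0.9842872 mL/hr
Time remaining = 43.7547 mL ÷ 0.9842872 mL/hr = 44.45318 hr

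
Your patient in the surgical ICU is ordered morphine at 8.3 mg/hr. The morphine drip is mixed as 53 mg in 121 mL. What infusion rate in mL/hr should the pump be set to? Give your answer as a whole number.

Concentration = 53 mg ÷ 121 mL = 0.4380165 mg/mL
Rate = 8.3 mg/hr ÷ 0.4380165 mg/mL = 18.94906 mL/hr

19 mL/hr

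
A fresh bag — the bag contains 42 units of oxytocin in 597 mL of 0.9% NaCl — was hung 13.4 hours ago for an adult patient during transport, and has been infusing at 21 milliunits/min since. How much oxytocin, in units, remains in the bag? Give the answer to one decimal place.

21 milliunits/min × 60 min/hr = 1260 milliunits/hr
Concentration = 42 units ÷ 597 mL = 0.07035176 units/mL = 70.35176 milliunits/mL
Rate = 1260 milliunits/hr ÷ 70.35176 milliunits/mL = 17.91 mL/hr
Volume infused = 17.91 mL/hr × 13.4 hr = 239.994 mL
Volume remaining = 597 − 239.994 = 357.006 mL
Drug remaining = 357.006 mL × 70.35176 milliunits/mL = 25116 milliunits = 25.116 units

25.1 units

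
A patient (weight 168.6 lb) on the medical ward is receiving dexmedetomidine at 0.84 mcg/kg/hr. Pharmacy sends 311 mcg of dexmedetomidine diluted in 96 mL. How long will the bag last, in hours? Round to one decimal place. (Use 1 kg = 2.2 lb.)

Weight = 168.6 lb ÷ 2.2 lb/kg = 76.63636 kg
Dose = 0.84 mcg/kg/hr × 76.63636 kg = 64.37455 mcg/hr
Concentration = 311 mcg ÷ 96 mL = 3.239583 mcg/mL
Rate = 64.37455 mcg/hr ÷ 3.239583 mcg/mL = 19.87124 mL/hr
Duration = 96 mL ÷ 19.87124 mL/hr = 4.831102 hr

4.8 hours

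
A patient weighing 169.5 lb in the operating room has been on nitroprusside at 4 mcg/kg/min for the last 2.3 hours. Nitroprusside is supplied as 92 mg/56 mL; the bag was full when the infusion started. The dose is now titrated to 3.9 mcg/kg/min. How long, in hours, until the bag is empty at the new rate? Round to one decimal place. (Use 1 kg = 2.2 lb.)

2.7 hours

Initial rate:
Weight = 169.5 lb ÷ 2.2 lb/kg = 77.04545 kg
Dose = 4 mcg/kg/min × 77.04545 kg = 308.1818 mcg/min
308.1818 mcg/min × 60 min/hr = 18490.91 mcg/hr
Concentration = 92 mg ÷ 56 mL = 1.642857 mg/mL = 1642.857 mcg/mL
Rate = 18490.91 mcg/hr ÷ 1642.857 mcg/mL = 11.25534 mL/hr
Volume infused so far = 11.25534 mL/hr × 2.3 hr = 25.88727 mL
Volume remaining = 56 − 25.88727 = 30.11273 mL
New rate:
Dose = 3.9 mcg/kg/min × 77.04545 kg = 300.4773 mcg/min
300.4773 mcg/min × 60 min/hr = 18028.64 mcg/hr
Rate = 18028.64 mcg/hr ÷ 1642.857 mcg/mL = 10.97395 mL/hr
Time remaining = 30.11273 mL ÷ 10.97395 mL/hr = 2.744018 hr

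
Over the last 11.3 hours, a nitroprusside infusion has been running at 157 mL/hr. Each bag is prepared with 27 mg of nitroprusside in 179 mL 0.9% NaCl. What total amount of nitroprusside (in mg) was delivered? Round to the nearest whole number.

268 mg

Concentration = 27 mg ÷ 179 mL = 0.150838 mg/mL = 150.838 mcg/mL
Drug rate = 157 mL/hr × 150.838 mcg/mL = 23681.56 mcg/hr
Total = 23681.56 mcg/hr × 11.3 hr = 267601.7 mcg = 267.6017 mg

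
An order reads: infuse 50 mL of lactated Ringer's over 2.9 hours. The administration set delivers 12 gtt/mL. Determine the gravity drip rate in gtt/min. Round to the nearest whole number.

50 mL ÷ (2.9 hr × 60 = 174 min) = 0.2873563 mL/min
0.2873563 mL/min × 12 gtt/mL = 3.448276 gtt/min

3 gtt/min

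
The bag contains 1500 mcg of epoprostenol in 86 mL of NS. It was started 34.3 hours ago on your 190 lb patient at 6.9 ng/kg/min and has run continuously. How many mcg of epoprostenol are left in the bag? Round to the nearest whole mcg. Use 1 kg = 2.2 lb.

Weight = 190 lb ÷ 2.2 lb/kg = 86.36364 kg
Dose = 6.9 ng/kg/min × 86.36364 kg = 595.9091 ng/min
595.9091 ng/min × 60 min/hr = 35754.55 ng/hr
Concentration = 1500 mcg ÷ 86 mL = 17.44186 mcg/mL = 17441.86 ng/mL
Rate = 35754.55 ng/hr ÷ 17441.86 ng/mL = 2.049927 mL/hr
Volume infused = 2.049927 mL/hr × 34.3 hr = 70.31251 mL
Volume remaining = 86 − 70.31251 = 15.68749 mL
Drug remaining = 15.68749 mL × 17441.86 ng/mL = 273619.1 ng = 273.6191 mcg

274 mcg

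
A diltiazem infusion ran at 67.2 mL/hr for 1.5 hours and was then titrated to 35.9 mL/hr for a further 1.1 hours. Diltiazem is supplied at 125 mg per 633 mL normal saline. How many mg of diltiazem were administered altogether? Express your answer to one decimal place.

Concentration = 125 mg ÷ 633 mL = 0.1974724 mg/mL
Stage 1: 67.2 mL/hr × 1.5 hr = 100.8 mL → 100.8 mL × 0.1974724 mg/mL = 19.90521 mg
Stage 2: 35.9 mL/hr × 1.1 hr = 39.49 mL → 39.49 mL × 0.1974724 mg/mL = 7.798183 mg
Total = 19.90521 + 7.798183 = 27.7034 mg

27.7 mg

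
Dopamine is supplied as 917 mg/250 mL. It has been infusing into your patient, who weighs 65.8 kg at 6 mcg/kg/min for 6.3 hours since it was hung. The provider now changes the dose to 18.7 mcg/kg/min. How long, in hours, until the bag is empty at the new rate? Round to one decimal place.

10.4 hours

Initial rate:
Dose = 6 mcg/kg/min × 65.8 kg = 394.8 mcg/min
394.8 mcg/min × 60 min/hr = 23688 mcg/hr
Concentration = 917 mg ÷ 250 mL = 3.668 mg/mL = 3668 mcg/mL
Rate = 23688 mcg/hr ÷ 3668 mcg/mL = 6.458015 mL/hr
Volume infused so far = 6.458015 mL/hr × 6.3 hr = 40.6855 mL
Volume remaining = 250 − 40.6855 = 209.3145 mL
New rate:
Dose = 18.7 mcg/kg/min × 65.8 kg = 1230.46 mcg/min
1230.46 mcg/min × 60 min/hr = 73827.6 mcg/hr
Rate = 73827.6 mcg/hr ÷ 3668 mcg/mL = 20.12748 mL/hr
Time remaining = 209.3145 mL ÷ 20.12748 mL/hr = 10.39944 hr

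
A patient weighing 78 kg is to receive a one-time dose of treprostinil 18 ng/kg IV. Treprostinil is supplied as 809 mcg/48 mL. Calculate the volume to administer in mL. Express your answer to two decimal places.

Dose = 18 ng/kg × 78 kg = 1404 ng
Concentration = 809 mcg ÷ 48 mL = 16.85417 mcg/mL = 16854.17 ng/mL
Volume = 1404 ng ÷ 16854.17 ng/mL = 0.08330284 mL

0.08 mL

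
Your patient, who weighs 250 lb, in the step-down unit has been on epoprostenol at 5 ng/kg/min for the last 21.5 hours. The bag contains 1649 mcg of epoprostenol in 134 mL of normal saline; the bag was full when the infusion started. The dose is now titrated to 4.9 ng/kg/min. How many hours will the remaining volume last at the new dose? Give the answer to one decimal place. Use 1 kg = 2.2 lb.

Initial rate:
Weight = 250 lb ÷ 2.2 lb/kg = 113.6364 kg
Dose = 5 ng/kg/min × 113.6364 kg = 568.1818 ng/min
568.1818 ng/min × 60 min/hr = 34090.91 ng/hr
Concentration = 1649 mcg ÷ 134 mL = 12.30597 mcg/mL = 12305.97 ng/mL
Rate = 34090.91 ng/hr ÷ 12305.97 ng/mL = 2.770274 mL/hr
Volume infused so far = 2.770274 mL/hr × 21.5 hr = 59.56089 mL
Volume remaining = 134 − 59.56089 = 74.43911 mL
New rate:
Dose = 4.9 ng/kg/min × 113.6364 kg = 556.8182 ng/min
556.8182 ng/min × 60 min/hr = 33409.09 ng/hr
Rate = 33409.09 ng/hr ÷ 12305.97 ng/mL = 2.714869 mL/hr
Time remaining = 74.43911 mL ÷ 2.714869 mL/hr = 27.41905 hr

27.4 hours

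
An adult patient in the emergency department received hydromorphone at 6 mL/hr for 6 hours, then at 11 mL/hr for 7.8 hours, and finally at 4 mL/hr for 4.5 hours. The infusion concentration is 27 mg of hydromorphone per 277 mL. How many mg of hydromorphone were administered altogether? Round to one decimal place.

13.6 mg

Concentration = 27 mg ÷ 277 mL = 0.09747292 mg/mL
Stage 1: 6 mL/hr × 6 hr = 36 mL → 36 mL × 0.09747292 mg/mL = 3.509025 mg
Stage 2: 11 mL/hr × 7.8 hr = 85.8 mL → 85.8 mL × 0.09747292 mg/mL = 8.363177 mg
Stage 3: 4 mL/hr × 4.5 hr = 18 mL → 18 mL × 0.09747292 mg/mL = 1.754513 mg
Total = 3.509025 + 8.363177 + 1.754513 = 13.62671 mg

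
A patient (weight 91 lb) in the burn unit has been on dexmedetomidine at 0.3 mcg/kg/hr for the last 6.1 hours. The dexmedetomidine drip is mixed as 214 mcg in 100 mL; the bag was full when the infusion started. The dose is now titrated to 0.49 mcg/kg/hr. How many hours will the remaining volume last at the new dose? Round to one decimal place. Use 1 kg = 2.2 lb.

6.8 hours

Initial rate:
Weight = 91 lb ÷ 2.2 lb/kg = 41.36364 kg
Dose = 0.3 mcg/kg/hr × 41.36364 kg = 12.40909 mcg/hr
Concentration = 214 mcg ÷ 100 mL = 2.14 mcg/mL
Rate = 12.40909 mcg/hr ÷ 2.14 mcg/mL = 5.798641 mL/hr
Volume infused so far = 5.798641 mL/hr × 6.1 hr = 35.37171 mL
Volume remaining = 100 − 35.37171 = 64.62829 mL
New rate:
Dose = 0.49 mcg/kg/hr × 41.36364 kg = 20.26818 mcg/hr
Rate = 20.26818 mcg/hr ÷ 2.14 mcg/mL = 9.471113 mL/hr
Time remaining = 64.62829 mL ÷ 9.471113 mL/hr = 6.823727 hr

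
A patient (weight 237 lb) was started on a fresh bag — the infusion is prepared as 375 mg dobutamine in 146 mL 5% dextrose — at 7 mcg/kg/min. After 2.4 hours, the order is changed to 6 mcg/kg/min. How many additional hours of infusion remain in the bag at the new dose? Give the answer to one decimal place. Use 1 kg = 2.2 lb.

6.9 hours

Initial rate:
Weight = 237 lb ÷ 2.2 lb/kg = 107.7273 kg
Dose = 7 mcg/kg/min × 107.7273 kg = 754.0909 mcg/min
754.0909 mcg/min × 60 min/hr = 45245.45 mcg/hr
Concentration = 375 mg ÷ 146 mL = 2.568493 mg/mL = 2568.493 mcg/mL
Rate = 45245.45 mcg/hr ÷ 2568.493 mcg/mL = 17.61556 mL/hr
Volume infused so far = 17.61556 mL/hr × 2.4 hr = 42.27735 mL
Volume remaining = 146 − 42.27735 = 103.7226 mL
New rate:
Dose = 6 mcg/kg/min × 107.7273 kg = 646.3636 mcg/min
646.3636 mcg/min × 60 min/hr = 38781.82 mcg/hr
Rate = 38781.82 mcg/hr ÷ 2568.493 mcg/mL = 15.09905 mL/hr
Time remaining = 103.7226 mL ÷ 15.09905 mL/hr = 6.86948 hr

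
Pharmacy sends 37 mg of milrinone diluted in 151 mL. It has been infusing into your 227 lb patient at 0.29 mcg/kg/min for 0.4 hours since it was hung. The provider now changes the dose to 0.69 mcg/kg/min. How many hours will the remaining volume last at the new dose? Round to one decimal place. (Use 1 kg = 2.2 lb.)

8.5 hours

Initial rate:
Weight = 227 lb ÷ 2.2 lb/kg = 103.1818 kg
Dose = 0.29 mcg/kg/min × 103.1818 kg = 29.92273 mcg/min
29.92273 mcg/min × 60 min/hr = 1795.364 mcg/hr
Concentration = 37 mg ÷ 151 mL = 0.2450331 mg/mL = 245.0331 mcg/mL
Rate = 1795.364 mcg/hr ÷ 245.0331 mcg/mL = 7.327025 mL/hr
Volume infused so far = 7.327025 mL/hr × 0.4 hr = 2.93081 mL
Volume remaining = 151 − 2.93081 = 148.0692 mL
New rate:
Dose = 0.69 mcg/kg/min × 103.1818 kg = 71.19545 mcg/min
71.19545 mcg/min × 60 min/hr = 4271.727 mcg/hr
Rate = 4271.727 mcg/hr ÷ 245.0331 mcg/mL = 17.43327 mL/hr
Time remaining = 148.0692 mL ÷ 17.43327 mL/hr = 8.493486 hr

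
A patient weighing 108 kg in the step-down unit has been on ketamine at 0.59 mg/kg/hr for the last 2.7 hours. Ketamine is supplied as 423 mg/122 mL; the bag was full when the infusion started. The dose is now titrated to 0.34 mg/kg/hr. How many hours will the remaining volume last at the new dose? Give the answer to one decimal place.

6.8 hours

Initial rate:
Dose = 0.59 mg/kg/hr × 108 kg = 63.72 mg/hr
Concentration = 423 mg ÷ 122 mL = 3.467213 mg/mL
Rate = 63.72 mg/hr ÷ 3.467213 mg/mL = 18.37787 mL/hr
Volume infused so far = 18.37787 mL/hr × 2.7 hr = 49.62026 mL
Volume remaining = 122 − 49.62026 = 72.37974 mL
New rate:
Dose = 0.34 mg/kg/hr × 108 kg = 36.72 mg/hr
Rate = 36.72 mg/hr ÷ 3.467213 mg/mL = 10.59064 mL/hr
Time remaining = 72.37974 mL ÷ 10.59064 mL/hr = 6.834314 hr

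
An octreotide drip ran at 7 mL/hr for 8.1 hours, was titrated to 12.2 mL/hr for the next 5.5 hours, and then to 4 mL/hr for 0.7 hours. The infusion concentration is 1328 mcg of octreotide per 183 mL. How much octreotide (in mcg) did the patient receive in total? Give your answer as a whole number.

919 mcg

Concentration = 1328 mcg ÷ 183 mL = 7.256831 mcg/mL
Stage 1: 7 mL/hr × 8.1 hr = 56.7 mL → 56.7 mL × 7.256831 mcg/mL = 411.4623 mcg
Stage 2: 12.2 mL/hr × 5.5 hr = 67.1 mL → 67.1 mL × 7.256831 mcg/mL = 486.9333 mcg
Stage 3: 4 mL/hr × 0.7 hr = 2.8 mL → 2.8 mL × 7.256831 mcg/mL = 20.31913 mcg
Total = 411.4623 + 486.9333 + 20.31913 = 918.7148 mcg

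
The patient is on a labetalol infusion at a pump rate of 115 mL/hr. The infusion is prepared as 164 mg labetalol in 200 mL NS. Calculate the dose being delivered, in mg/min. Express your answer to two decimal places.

1.57 mg/min

Concentration = 164 mg ÷ 200 mL = 0.82 mg/mL
Drug rate = 115 mL/hr × 0.82 mg/mL = 94.3 mg/hr
94.3 mg/hr ÷ 60 min/hr = 1.571667 mg/min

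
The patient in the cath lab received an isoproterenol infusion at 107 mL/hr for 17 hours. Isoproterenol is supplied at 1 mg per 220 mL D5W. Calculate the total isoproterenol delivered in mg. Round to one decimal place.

8.3 mg

Concentration = 1 mg ÷ 220 mL = 0.004545455 mg/mL = 4.545455 mcg/mL
Drug rate = 107 mL/hr × 4.545455 mcg/mL = 486.3636 mcg/hr
Total = 486.3636 mcg/hr × 17 hr = 8268.182 mcg = 8.268182 mg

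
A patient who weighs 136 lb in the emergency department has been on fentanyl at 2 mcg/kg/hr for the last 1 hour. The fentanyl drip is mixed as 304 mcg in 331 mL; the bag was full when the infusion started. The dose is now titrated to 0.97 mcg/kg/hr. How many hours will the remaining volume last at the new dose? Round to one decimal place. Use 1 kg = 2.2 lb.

Initial rate:
Weight = 136 lb ÷ 2.2 lb/kg = 61.81818 kg
Dose = 2 mcg/kg/hr × 61.81818 kg = 123.6364 mcg/hr
Concentration = 304 mcg ÷ 331 mL = 0.918429 mcg/mL
Rate = 123.6364 mcg/hr ÷ 0.918429 mcg/mL = 134.6172 mL/hr
Volume infused so far = 134.6172 mL/hr × 1 hr = 134.6172 mL
Volume remaining = 331 − 134.6172 = 196.3828 mL
New rate:
Dose = 0.97 mcg/kg/hr × 61.81818 kg = 59.96364 mcg/hr
Rate = 59.96364 mcg/hr ÷ 0.918429 mcg/mL = 65.28935 mL/hr
Time remaining = 196.3828 mL ÷ 65.28935 mL/hr = 3.007884 hr

3.0 hours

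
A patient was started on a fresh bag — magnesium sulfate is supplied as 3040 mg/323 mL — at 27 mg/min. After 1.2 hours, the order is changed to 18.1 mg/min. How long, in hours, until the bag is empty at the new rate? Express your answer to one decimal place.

Initial rate:
27 mg/min × 60 min/hr = 1620 mg/hr
Concentration = 3040 mg ÷ 323 mL = 9.411765 mg/mL
Rate = 1620 mg/hr ÷ 9.411765 mg/mL = 172.125 mL/hr
Volume infused so far = 172.125 mL/hr × 1.2 hr = 206.55 mL
Volume remaining = 323 − 206.55 = 116.45 mL
New rate:
18.1 mg/min × 60 min/hr = 1086 mg/hr
Rate = 1086 mg/hr ÷ 9.411765 mg/mL = 115.3875 mL/hr
Time remaining = 116.45 mL ÷ 115.3875 mL/hr = 1.009208 hr

1.0 hours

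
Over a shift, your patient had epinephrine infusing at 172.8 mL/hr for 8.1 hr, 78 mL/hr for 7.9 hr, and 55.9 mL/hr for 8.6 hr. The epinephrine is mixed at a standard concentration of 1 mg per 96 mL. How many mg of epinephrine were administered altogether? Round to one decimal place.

26.0 mg

Concentration = 1 mg ÷ 96 mL = 0.01041667 mg/mL
Stage 1: 172.8 mL/hr × 8.1 hr = 1399.68 mL → 1399.68 mL × 0.01041667 mg/mL = 14.58 mg
Stage 2: 78 mL/hr × 7.9 hr = 616.2 mL → 616.2 mL × 0.01041667 mg/mL = 6.41875 mg
Stage 3: 55.9 mL/hr × 8.6 hr = 480.74 mL → 480.74 mL × 0.01041667 mg/mL = 5.007708 mg
Total = 14.58 + 6.41875 + 5.007708 = 26.00646 mg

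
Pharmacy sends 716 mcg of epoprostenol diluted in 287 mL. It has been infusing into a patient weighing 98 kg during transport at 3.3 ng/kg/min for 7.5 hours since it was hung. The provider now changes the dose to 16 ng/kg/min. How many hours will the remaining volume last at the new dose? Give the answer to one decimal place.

Initial rate:
Dose = 3.3 ng/kg/min × 98 kg = 323.4 ng/min
323.4 ng/min × 60 min/hr = 19404 ng/hr
Concentration = 716 mcg ÷ 287 mL = 2.494774 mcg/mL = 2494.774 ng/mL
Rate = 19404 ng/hr ÷ 2494.774 ng/mL = 7.77786 mL/hr
Volume infused so far = 7.77786 mL/hr × 7.5 hr = 58.33395 mL
Volume remaining = 287 − 58.33395 = 228.666 mL
New rate:
Dose = 16 ng/kg/min × 98 kg = 1568 ng/min
1568 ng/min × 60 min/hr = 94080 ng/hr
Rate = 94080 ng/hr ÷ 2494.774 ng/mL = 37.71084 mL/hr
Time remaining = 228.666 mL ÷ 37.71084 mL/hr = 6.063669 hr

6.1 hours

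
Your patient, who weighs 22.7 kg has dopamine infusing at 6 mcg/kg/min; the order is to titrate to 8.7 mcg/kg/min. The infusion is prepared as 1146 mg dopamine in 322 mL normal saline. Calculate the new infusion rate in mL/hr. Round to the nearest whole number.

Dose = 8.7 mcg/kg/min × 22.7 kg = 197.49 mcg/min
197.49 mcg/min × 60 min/hr = 11849.4 mcg/hr
Concentration = 1146 mg ÷ 322 mL = 3.559006 mg/mL = 3559.006 mcg/mL
Rate = 11849.4 mcg/hr ÷ 3559.006 mcg/mL = 3.329413 mL/hr

3 mL/hr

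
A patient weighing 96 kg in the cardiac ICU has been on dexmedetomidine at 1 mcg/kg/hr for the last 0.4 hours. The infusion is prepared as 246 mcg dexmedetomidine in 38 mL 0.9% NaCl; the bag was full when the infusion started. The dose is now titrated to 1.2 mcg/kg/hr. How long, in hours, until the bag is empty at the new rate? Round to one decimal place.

1.8 hours

Initial rate:
Dose = 1 mcg/kg/hr × 96 kg = 96 mcg/hr
Concentration = 246 mcg ÷ 38 mL = 6.473684 mcg/mL
Rate = 96 mcg/hr ÷ 6.473684 mcg/mL = 14.82927 mL/hr
Volume infused so far = 14.82927 mL/hr × 0.4 hr = 5.931707 mL
Volume remaining = 38 − 5.931707 = 32.06829 mL
New rate:
Dose = 1.2 mcg/kg/hr × 96 kg = 115.2 mcg/hr
Rate = 115.2 mcg/hr ÷ 6.473684 mcg/mL = 17.79512 mL/hr
Time remaining = 32.06829 mL ÷ 17.79512 mL/hr = 1.802083 hr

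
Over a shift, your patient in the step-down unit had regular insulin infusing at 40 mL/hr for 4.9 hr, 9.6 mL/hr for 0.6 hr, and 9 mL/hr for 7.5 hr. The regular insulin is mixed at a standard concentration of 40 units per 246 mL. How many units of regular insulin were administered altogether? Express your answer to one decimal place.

Concentration = 40 units ÷ 246 mL = 0.1626016 units/mL
Stage 1: 40 mL/hr × 4.9 hr = 196 mL → 196 mL × 0.1626016 units/mL = 31.86992 units
Stage 2: 9.6 mL/hr × 0.6 hr = 5.76 mL → 5.76 mL × 0.1626016 units/mL = 0.9365854 units
Stage 3: 9 mL/hr × 7.5 hr = 67.5 mL → 67.5 mL × 0.1626016 units/mL = 10.97561 units
Total = 31.86992 + 0.9365854 + 10.97561 = 43.78211 units

43.8 units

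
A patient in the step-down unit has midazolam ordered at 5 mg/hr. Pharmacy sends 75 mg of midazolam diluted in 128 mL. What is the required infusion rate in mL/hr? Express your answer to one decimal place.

Concentration = 75 mg ÷ 128 mL = 0.5859375 mg/mL
Rate = 5 mg/hr ÷ 0.5859375 mg/mL = 8.533333 mL/hr

8.5 mL/hr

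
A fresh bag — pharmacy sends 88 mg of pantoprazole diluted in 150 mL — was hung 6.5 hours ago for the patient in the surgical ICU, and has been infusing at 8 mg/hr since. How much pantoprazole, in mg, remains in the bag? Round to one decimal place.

Concentration = 88 mg ÷ 150 mL = 0.5866667 mg/mL
Rate = 8 mg/hr ÷ 0.5866667 mg/mL = 13.63636 mL/hr
Volume infused = 13.63636 mL/hr × 6.5 hr = 88.63636 mL
Volume remaining = 150 − 88.63636 = 61.36364 mL
Drug remaining = 61.36364 mL × 0.5866667 mg/mL = 36 mg

36.0 mg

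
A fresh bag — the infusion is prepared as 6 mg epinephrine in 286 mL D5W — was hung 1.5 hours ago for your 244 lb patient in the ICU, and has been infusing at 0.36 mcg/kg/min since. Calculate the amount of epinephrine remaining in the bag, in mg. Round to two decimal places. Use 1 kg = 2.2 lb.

2.41 mg

Weight = 244 lb ÷ 2.2 lb/kg = 110.9091 kg
Dose = 0.36 mcg/kg/min × 110.9091 kg = 39.92727 mcg/min
39.92727 mcg/min × 60 min/hr = 2395.636 mcg/hr
Concentration = 6 mg ÷ 286 mL = 0.02097902 mg/mL = 20.97902 mcg/mL
Rate = 2395.636 mcg/hr ÷ 20.97902 mcg/mL = 114.192 mL/hr
Volume infused = 114.192 mL/hr × 1.5 hr = 171.288 mL
Volume remaining = 286 − 171.288 = 114.712 mL
Drug remaining = 114.712 mL × 20.97902 mcg/mL = 2406.545 mcg = 2.406545 mg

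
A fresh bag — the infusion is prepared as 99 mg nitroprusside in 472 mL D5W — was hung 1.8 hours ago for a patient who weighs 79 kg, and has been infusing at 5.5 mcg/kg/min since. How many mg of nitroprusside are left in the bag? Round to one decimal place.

52.1 mg

Dose = 5.5 mcg/kg/min × 79 kg = 434.5 mcg/min
434.5 mcg/min × 60 min/hr = 26070 mcg/hr
Concentration = 99 mg ÷ 472 mL = 0.2097458 mg/mL = 209.7458 mcg/mL
Rate = 26070 mcg/hr ÷ 209.7458 mcg/mL = 124.2933 mL/hr
Volume infused = 124.2933 mL/hr × 1.8 hr = 223.728 mL
Volume remaining = 472 − 223.728 = 248.272 mL
Drug remaining = 248.272 mL × 209.7458 mcg/mL = 52074 mcg = 52.074 mg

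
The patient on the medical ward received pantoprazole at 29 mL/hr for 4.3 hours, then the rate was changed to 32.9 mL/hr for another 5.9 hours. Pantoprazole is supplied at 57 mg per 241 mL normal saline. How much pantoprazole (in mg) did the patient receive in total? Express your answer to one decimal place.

Concentration = 57 mg ÷ 241 mL = 0.2365145 mg/mL
Stage 1: 29 mL/hr × 4.3 hr = 124.7 mL → 124.7 mL × 0.2365145 mg/mL = 29.49336 mg
Stage 2: 32.9 mL/hr × 5.9 hr = 194.11 mL → 194.11 mL × 0.2365145 mg/mL = 45.90983 mg
Total = 29.49336 + 45.90983 = 75.4032 mg

75.4 mg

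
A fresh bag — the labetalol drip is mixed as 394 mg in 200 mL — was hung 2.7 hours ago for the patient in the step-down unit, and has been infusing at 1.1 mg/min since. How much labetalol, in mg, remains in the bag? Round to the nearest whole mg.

1.1 mg/min × 60 min/hr = 66 mg/hr
Concentration = 394 mg ÷ 200 mL = 1.97 mg/mL
Rate = 66 mg/hr ÷ 1.97 mg/mL = 33.50254 mL/hr
Volume infused = 33.50254 mL/hr × 2.7 hr = 90.45685 mL
Volume remaining = 200 − 90.45685 = 109.5431 mL
Drug remaining = 109.5431 mL × 1.97 mg/mL = 215.8 mg

216 mg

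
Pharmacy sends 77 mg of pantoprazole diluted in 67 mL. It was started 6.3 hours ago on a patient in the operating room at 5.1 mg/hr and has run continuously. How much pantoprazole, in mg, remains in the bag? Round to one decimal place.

44.9 mg

Concentration = 77 mg ÷ 67 mL = 1.149254 mg/mL
Rate = 5.1 mg/hr ÷ 1.149254 mg/mL = 4.437662 mL/hr
Volume infused = 4.437662 mL/hr × 6.3 hr = 27.95727 mL
Volume remaining = 67 − 27.95727 = 39.04273 mL
Drug remaining = 39.04273 mL × 1.149254 mg/mL = 44.87 mg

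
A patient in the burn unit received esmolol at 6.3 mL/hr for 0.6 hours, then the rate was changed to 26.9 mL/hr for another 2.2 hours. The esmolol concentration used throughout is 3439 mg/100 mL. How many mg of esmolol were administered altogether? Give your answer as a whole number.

2165 mg

Concentration = 3439 mg ÷ 100 mL = 34.39 mg/mL
Stage 1: 6.3 mL/hr × 0.6 hr = 3.78 mL → 3.78 mL × 34.39 mg/mL = 129.9942 mg
Stage 2: 26.9 mL/hr × 2.2 hr = 59.18 mL → 59.18 mL × 34.39 mg/mL = 2035.2 mg
Total = 129.9942 + 2035.2 = 2165.194 mg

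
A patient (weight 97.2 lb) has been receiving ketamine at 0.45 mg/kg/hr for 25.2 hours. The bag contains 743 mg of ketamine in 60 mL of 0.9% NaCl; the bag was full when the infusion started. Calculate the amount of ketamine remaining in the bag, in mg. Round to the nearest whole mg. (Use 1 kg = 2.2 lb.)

Weight = 97.2 lb ÷ 2.2 lb/kg = 44.18182 kg
Dose = 0.45 mg/kg/hr × 44.18182 kg = 19.88182 mg/hr
Concentration = 743 mg ÷ 60 mL = 12.38333 mg/mL
Rate = 19.88182 mg/hr ÷ 12.38333 mg/mL = 1.60553 mL/hr
Volume infused = 1.60553 mL/hr × 25.2 hr = 40.45937 mL
Volume remaining = 60 − 40.45937 = 19.54063 mL
Drug remaining = 19.54063 mL × 12.38333 mg/mL = 241.9782 mg

242 mg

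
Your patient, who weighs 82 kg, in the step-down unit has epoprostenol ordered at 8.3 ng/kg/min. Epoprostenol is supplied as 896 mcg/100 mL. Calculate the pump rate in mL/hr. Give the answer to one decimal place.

Dose = 8.3 ng/kg/min × 82 kg = 680.6 ng/min
680.6 ng/min × 60 min/hr = 40836 ng/hr
Concentration = 896 mcg ÷ 100 mL = 8.96 mcg/mL = 8960 ng/mL
Rate = 40836 ng/hr ÷ 8960 ng/mL = 4.557589 mL/hr

4.6 mL/hr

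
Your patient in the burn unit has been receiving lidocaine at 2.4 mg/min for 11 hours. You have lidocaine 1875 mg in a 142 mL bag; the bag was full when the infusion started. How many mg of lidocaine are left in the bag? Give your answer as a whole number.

291 mg

2.4 mg/min × 60 min/hr = 144 mg/hr
Concentration = 1875 mg ÷ 142 mL = 13.20423 mg/mL
Rate = 144 mg/hr ÷ 13.20423 mg/mL = 10.9056 mL/hr
Volume infused = 10.9056 mL/hr × 11 hr = 119.9616 mL
Volume remaining = 142 − 119.9616 = 22.0384 mL
Drug remaining = 22.0384 mL × 13.20423 mg/mL = 291 mg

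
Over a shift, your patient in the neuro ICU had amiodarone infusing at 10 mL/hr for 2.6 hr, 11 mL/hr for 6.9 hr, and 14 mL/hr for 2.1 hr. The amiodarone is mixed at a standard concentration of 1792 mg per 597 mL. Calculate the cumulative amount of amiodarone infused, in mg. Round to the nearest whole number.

Concentration = 1792 mg ÷ 597 mL = 3.001675 mg/mL
Stage 1: 10 mL/hr × 2.6 hr = 26 mL → 26 mL × 3.001675 mg/mL = 78.04355 mg
Stage 2: 11 mL/hr × 6.9 hr = 75.9 mL → 75.9 mL × 3.001675 mg/mL = 227.8271 mg
Stage 3: 14 mL/hr × 2.1 hr = 29.4 mL → 29.4 mL × 3.001675 mg/mL = 88.24925 mg
Total = 78.04355 + 227.8271 + 88.24925 = 394.1199 mg

394 mg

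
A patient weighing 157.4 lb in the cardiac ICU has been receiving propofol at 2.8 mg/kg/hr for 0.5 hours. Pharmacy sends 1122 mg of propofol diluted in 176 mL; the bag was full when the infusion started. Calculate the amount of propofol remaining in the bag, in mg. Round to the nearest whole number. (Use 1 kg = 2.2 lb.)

1022 mg

Weight = 157.4 lb ÷ 2.2 lb/kg = 71.54545 kg
Dose = 2.8 mg/kg/hr × 71.54545 kg = 200.3273 mg/hr
Concentration = 1122 mg ÷ 176 mL = 6.375 mg/mL
Rate = 200.3273 mg/hr ÷ 6.375 mg/mL = 31.42389 mL/hr
Volume infused = 31.42389 mL/hr × 0.5 hr = 15.71194 mL
Volume remaining = 176 − 15.71194 = 160.2881 mL
Drug remaining = 160.2881 mL × 6.375 mg/mL = 1021.836 mg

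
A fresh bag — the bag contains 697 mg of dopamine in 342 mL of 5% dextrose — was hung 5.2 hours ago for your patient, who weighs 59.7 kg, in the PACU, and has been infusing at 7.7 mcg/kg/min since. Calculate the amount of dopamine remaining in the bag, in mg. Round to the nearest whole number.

Dose = 7.7 mcg/kg/min × 59.7 kg = 459.69 mcg/min
459.69 mcg/min × 60 min/hr = 27581.4 mcg/hr
Concentration = 697 mg ÷ 342 mL = 2.038012 mg/mL = 2038.012 mcg/mL
Rate = 27581.4 mcg/hr ÷ 2038.012 mcg/mL = 13.53348 mL/hr
Volume infused = 13.53348 mL/hr × 5.2 hr = 70.37412 mL
Volume remaining = 342 − 70.37412 = 271.6259 mL
Drug remaining = 271.6259 mL × 2038.012 mcg/mL = 553576.7 mcg = 553.5767 mg

554 mg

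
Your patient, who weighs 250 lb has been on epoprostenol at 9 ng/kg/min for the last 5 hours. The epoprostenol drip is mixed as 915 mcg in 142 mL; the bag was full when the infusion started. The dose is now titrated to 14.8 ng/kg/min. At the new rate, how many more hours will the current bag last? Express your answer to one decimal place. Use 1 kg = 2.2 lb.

Initial rate:
Weight = 250 lb ÷ 2.2 lb/kg = 113.6364 kg
Dose = 9 ng/kg/min × 113.6364 kg = 1022.727 ng/min
1022.727 ng/min × 60 min/hr = 61363.64 ng/hr
Concentration = 915 mcg ÷ 142 mL = 6.443662 mcg/mL = 6443.662 ng/mL
Rate = 61363.64 ng/hr ÷ 6443.662 ng/mL = 9.5231 mL/hr
Volume infused so far = 9.5231 mL/hr × 5 hr = 47.6155 mL
Volume remaining = 142 − 47.6155 = 94.3845 mL
New rate:
Dose = 14.8 ng/kg/min × 113.6364 kg = 1681.818 ng/min
1681.818 ng/min × 60 min/hr = 100909.1 ng/hr
Rate = 100909.1 ng/hr ÷ 6443.662 ng/mL = 15.66021 mL/hr
Time remaining = 94.3845 mL ÷ 15.66021 mL/hr = 6.027027 hr

6.0 hours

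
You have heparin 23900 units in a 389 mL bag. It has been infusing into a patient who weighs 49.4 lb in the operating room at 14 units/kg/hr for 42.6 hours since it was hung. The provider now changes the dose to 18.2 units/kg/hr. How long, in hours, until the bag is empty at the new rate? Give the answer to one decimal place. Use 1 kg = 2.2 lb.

25.7 hours

Initial rate:
Weight = 49.4 lb ÷ 2.2 lb/kg = 22.45455 kg
Dose = 14 units/kg/hr × 22.45455 kg = 314.3636 units/hr
Concentration = 23900 units ÷ 389 mL = 61.43959 units/mL
Rate = 314.3636 units/hr ÷ 61.43959 units/mL = 5.11663 mL/hr
Volume infused so far = 5.11663 mL/hr × 42.6 hr = 217.9684 mL
Volume remaining = 389 − 217.9684 = 171.0316 mL
New rate:
Dose = 18.2 units/kg/hr × 22.45455 kg = 408.6727 units/hr
Rate = 408.6727 units/hr ÷ 61.43959 units/mL = 6.651619 mL/hr
Time remaining = 171.0316 mL ÷ 6.651619 mL/hr = 25.71277 hr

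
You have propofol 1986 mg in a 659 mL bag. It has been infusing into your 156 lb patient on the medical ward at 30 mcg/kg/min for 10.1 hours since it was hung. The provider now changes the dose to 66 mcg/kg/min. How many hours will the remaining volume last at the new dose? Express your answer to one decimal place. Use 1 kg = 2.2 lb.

2.5 hours

Initial rate:
Weight = 156 lb ÷ 2.2 lb/kg = 70.90909 kg
Dose = 30 mcg/kg/min × 70.90909 kg = 2127.273 mcg/min
2127.273 mcg/min × 60 min/hr = 127636.4 mcg/hr
Concentration = 1986 mg ÷ 659 mL = 3.013657 mg/mL = 3013.657 mcg/mL
Rate = 127636.4 mcg/hr ÷ 3013.657 mcg/mL = 42.35265 mL/hr
Volume infused so far = 42.35265 mL/hr × 10.1 hr = 427.7618 mL
Volume remaining = 659 − 427.7618 = 231.2382 mL
New rate:
Dose = 66 mcg/kg/min × 70.90909 kg = 4680 mcg/min
4680 mcg/min × 60 min/hr = 280800 mcg/hr
Rate = 280800 mcg/hr ÷ 3013.657 mcg/mL = 93.17583 mL/hr
Time remaining = 231.2382 mL ÷ 93.17583 mL/hr = 2.48174 hr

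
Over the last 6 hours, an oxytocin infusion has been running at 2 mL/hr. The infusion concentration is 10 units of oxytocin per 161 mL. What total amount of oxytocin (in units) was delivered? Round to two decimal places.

0.75 units

Concentration = 10 units ÷ 161 mL = 0.0621118 units/mL = 62.1118 milliunits/mL
Drug rate = 2 mL/hr × 62.1118 milliunits/mL = 124.2236 milliunits/hr
Total = 124.2236 milliunits/hr × 6 hr = 745.3416 milliunits = 0.7453416 units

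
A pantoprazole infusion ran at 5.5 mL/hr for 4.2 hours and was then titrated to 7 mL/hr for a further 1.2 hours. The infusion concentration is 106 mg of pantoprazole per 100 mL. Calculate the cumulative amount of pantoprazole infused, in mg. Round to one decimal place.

33.4 mg

Concentration = 106 mg ÷ 100 mL = 1.06 mg/mL
Stage 1: 5.5 mL/hr × 4.2 hr = 23.1 mL → 23.1 mL × 1.06 mg/mL = 24.486 mg
Stage 2: 7 mL/hr × 1.2 hr = 8.4 mL → 8.4 mL × 1.06 mg/mL = 8.904 mg
Total = 24.486 + 8.904 = 33.39 mg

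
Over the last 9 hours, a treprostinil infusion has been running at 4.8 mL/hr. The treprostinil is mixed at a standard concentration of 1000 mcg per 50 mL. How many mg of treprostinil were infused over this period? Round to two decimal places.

0.86 mg

Concentration = 1000 mcg ÷ 50 mL = 20 mcg/mL = 20000 ng/mL
Drug rate = 4.8 mL/hr × 20000 ng/mL = 96000 ng/hr
Total = 96000 ng/hr × 9 hr = 864000 ng = 0.864 mg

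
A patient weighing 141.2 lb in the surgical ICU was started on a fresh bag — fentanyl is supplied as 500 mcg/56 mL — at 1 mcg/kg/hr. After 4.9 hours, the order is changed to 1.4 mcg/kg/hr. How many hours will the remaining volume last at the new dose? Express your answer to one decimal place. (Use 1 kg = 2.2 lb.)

Initial rate:
Weight = 141.2 lb ÷ 2.2 lb/kg = 64.18182 kg
Dose = 1 mcg/kg/hr × 64.18182 kg = 64.18182 mcg/hr
Concentration = 500 mcg ÷ 56 mL = 8.928571 mcg/mL
Rate = 64.18182 mcg/hr ÷ 8.928571 mcg/mL = 7.188364 mL/hr
Volume infused so far = 7.188364 mL/hr × 4.9 hr = 35.22298 mL
Volume remaining = 56 − 35.22298 = 20.77702 mL
New rate:
Dose = 1.4 mcg/kg/hr × 64.18182 kg = 89.85455 mcg/hr
Rate = 89.85455 mcg/hr ÷ 8.928571 mcg/mL = 10.06371 mL/hr
Time remaining = 20.77702 mL ÷ 10.06371 mL/hr = 2.064549 hr

2.1 hours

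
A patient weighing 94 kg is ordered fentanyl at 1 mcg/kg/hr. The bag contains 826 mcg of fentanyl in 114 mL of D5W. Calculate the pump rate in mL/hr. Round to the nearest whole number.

13 mL/hr

Dose = 1 mcg/kg/hr × 94 kg = 94 mcg/hr
Concentration = 826 mcg ÷ 114 mL = 7.245614 mcg/mL
Rate = 94 mcg/hr ÷ 7.245614 mcg/mL = 12.97337 mL/hr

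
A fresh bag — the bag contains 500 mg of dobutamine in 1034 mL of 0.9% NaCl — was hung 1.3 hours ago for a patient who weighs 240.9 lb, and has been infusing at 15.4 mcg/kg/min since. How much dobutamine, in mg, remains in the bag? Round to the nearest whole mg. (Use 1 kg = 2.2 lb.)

368 mg

Weight = 240.9 lb ÷ 2.2 lb/kg = 109.5 kg
Dose = 15.4 mcg/kg/min × 109.5 kg = 1686.3 mcg/min
1686.3 mcg/min × 60 min/hr = 101178 mcg/hr
Concentration = 500 mg ÷ 1034 mL = 0.483559 mg/mL = 483.559 mcg/mL
Rate = 101178 mcg/hr ÷ 483.559 mcg/mL = 209.2361 mL/hr
Volume infused = 209.2361 mL/hr × 1.3 hr = 272.0069 mL
Volume remaining = 1034 − 272.0069 = 761.9931 mL
Drug remaining = 761.9931 mL × 483.559 mcg/mL = 368468.6 mcg = 368.4686 mg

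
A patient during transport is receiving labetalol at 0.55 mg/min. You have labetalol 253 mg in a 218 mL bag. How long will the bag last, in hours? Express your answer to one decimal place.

0.55 mg/min × 60 min/hr = 33 mg/hr
Concentration = 253 mg ÷ 218 mL = 1.16055 mg/mL
Rate = 33 mg/hr ÷ 1.16055 mg/mL = 28.43478 mL/hr
Duration = 218 mL ÷ 28.43478 mL/hr = 7.666667 hr

7.7 hours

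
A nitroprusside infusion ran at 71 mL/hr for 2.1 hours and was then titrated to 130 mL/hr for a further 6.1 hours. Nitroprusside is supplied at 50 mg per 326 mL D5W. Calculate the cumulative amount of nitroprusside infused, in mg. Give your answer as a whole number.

Concentration = 50 mg ÷ 326 mL = 0.1533742 mg/mL
Stage 1: 71 mL/hr × 2.1 hr = 149.1 mL → 149.1 mL × 0.1533742 mg/mL = 22.8681 mg
Stage 2: 130 mL/hr × 6.1 hr = 793 mL → 793 mL × 0.1533742 mg/mL = 121.6258 mg
Total = 22.8681 + 121.6258 = 144.4939 mg

144 mg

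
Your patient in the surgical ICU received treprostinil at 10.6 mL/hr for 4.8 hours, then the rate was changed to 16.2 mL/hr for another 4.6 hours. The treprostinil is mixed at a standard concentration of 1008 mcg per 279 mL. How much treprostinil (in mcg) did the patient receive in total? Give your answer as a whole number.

453 mcg

Concentration = 1008 mcg ÷ 279 mL = 3.612903 mcg/mL
Stage 1: 10.6 mL/hr × 4.8 hr = 50.88 mL → 50.88 mL × 3.612903 mcg/mL = 183.8245 mcg
Stage 2: 16.2 mL/hr × 4.6 hr = 74.52 mL → 74.52 mL × 3.612903 mcg/mL = 269.2335 mcg
Total = 183.8245 + 269.2335 = 453.0581 mcg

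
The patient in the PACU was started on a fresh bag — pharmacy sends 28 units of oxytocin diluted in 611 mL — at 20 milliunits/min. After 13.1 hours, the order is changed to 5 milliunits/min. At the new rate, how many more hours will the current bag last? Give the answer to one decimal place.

Initial rate:
20 milliunits/min × 60 min/hr = 1200 milliunits/hr
Concentration = 28 units ÷ 611 mL = 0.04582651 units/mL = 45.82651 milliunits/mL
Rate = 1200 milliunits/hr ÷ 45.82651 milliunits/mL = 26.18571 mL/hr
Volume infused so far = 26.18571 mL/hr × 13.1 hr = 343.0329 mL
Volume remaining = 611 − 343.0329 = 267.9671 mL
New rate:
5 milliunits/min × 60 min/hr = 300 milliunits/hr
Rate = 300 milliunits/hr ÷ 45.82651 milliunits/mL = 6.546429 mL/hr
Time remaining = 267.9671 mL ÷ 6.546429 mL/hr = 40.93333 hr

40.9 hours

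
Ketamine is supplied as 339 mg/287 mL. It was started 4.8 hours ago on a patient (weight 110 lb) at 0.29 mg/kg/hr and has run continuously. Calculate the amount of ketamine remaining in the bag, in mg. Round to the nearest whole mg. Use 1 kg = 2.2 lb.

269 mg

Weight = 110 lb ÷ 2.2 lb/kg = 50 kg
Dose = 0.29 mg/kg/hr × 50 kg = 14.5 mg/hr
Concentration = 339 mg ÷ 287 mL = 1.181185 mg/mL
Rate = 14.5 mg/hr ÷ 1.181185 mg/mL = 12.27581 mL/hr
Volume infused = 12.27581 mL/hr × 4.8 hr = 58.92389 mL
Volume remaining = 287 − 58.92389 = 228.0761 mL
Drug remaining = 228.0761 mL × 1.181185 mg/mL = 269.4 mg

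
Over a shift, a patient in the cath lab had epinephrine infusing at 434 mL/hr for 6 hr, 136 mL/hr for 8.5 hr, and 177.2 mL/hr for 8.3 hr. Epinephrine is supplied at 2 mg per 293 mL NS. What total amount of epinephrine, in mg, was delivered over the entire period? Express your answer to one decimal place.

Concentration = 2 mg ÷ 293 mL = 0.006825939 mg/mL
Stage 1: 434 mL/hr × 6 hr = 2604 mL → 2604 mL × 0.006825939 mg/mL = 17.77474 mg
Stage 2: 136 mL/hr × 8.5 hr = 1156 mL → 1156 mL × 0.006825939 mg/mL = 7.890785 mg
Stage 3: 177.2 mL/hr × 8.3 hr = 1470.76 mL → 1470.76 mL × 0.006825939 mg/mL = 10.03932 mg
Total = 17.77474 + 7.890785 + 10.03932 = 35.70485 mg

35.7 mg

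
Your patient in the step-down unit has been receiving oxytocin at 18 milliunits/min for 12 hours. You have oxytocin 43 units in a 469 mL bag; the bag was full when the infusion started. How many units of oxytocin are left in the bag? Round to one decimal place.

18 milliunits/min × 60 min/hr = 1080 milliunits/hr
Concentration = 43 units ÷ 469 mL = 0.09168443 units/mL = 91.68443 milliunits/mL
Rate = 1080 milliunits/hr ÷ 91.68443 milliunits/mL = 11.77953 mL/hr
Volume infused = 11.77953 mL/hr × 12 hr = 141.3544 mL
Volume remaining = 469 − 141.3544 = 327.6456 mL
Drug remaining = 327.6456 mL × 91.68443 milliunits/mL = 30040 milliunits = 30.04 units

30.0 units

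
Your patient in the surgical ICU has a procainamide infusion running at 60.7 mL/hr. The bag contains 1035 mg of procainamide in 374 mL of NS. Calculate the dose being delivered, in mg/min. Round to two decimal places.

2.80 mg/min

Concentration = 1035 mg ÷ 374 mL = 2.76738 mg/mL
Drug rate = 60.7 mL/hr × 2.76738 mg/mL = 167.9799 mg/hr
167.9799 mg/hr ÷ 60 min/hr = 2.799666 mg/min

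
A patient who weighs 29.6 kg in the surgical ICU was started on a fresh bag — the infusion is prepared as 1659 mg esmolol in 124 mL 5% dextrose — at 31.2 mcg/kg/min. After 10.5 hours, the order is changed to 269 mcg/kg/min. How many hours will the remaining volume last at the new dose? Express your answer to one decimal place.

2.3 hours

Initial rate:
Dose = 31.2 mcg/kg/min × 29.6 kg = 923.52 mcg/min
923.52 mcg/min × 60 min/hr = 55411.2 mcg/hr
Concentration = 1659 mg ÷ 124 mL = 13.37903 mg/mL = 13379.03 mcg/mL
Rate = 55411.2 mcg/hr ÷ 13379.03 mcg/mL = 4.141645 mL/hr
Volume infused so far = 4.141645 mL/hr × 10.5 hr = 43.48727 mL
Volume remaining = 124 − 43.48727 = 80.51273 mL
New rate:
Dose = 269 mcg/kg/min × 29.6 kg = 7962.4 mcg/min
7962.4 mcg/min × 60 min/hr = 477744 mcg/hr
Rate = 477744 mcg/hr ÷ 13379.03 mcg/mL = 35.70841 mL/hr
Time remaining = 80.51273 mL ÷ 35.70841 mL/hr = 2.254727 hr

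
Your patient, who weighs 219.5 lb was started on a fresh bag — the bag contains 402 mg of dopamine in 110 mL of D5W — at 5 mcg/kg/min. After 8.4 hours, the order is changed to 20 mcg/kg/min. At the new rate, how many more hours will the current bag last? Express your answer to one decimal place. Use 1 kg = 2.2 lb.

Initial rate:
Weight = 219.5 lb ÷ 2.2 lb/kg = 99.77273 kg
Dose = 5 mcg/kg/min × 99.77273 kg = 498.8636 mcg/min
498.8636 mcg/min × 60 min/hr = 29931.82 mcg/hr
Concentration = 402 mg ÷ 110 mL = 3.654545 mg/mL = 3654.545 mcg/mL
Rate = 29931.82 mcg/hr ÷ 3654.545 mcg/mL = 8.190299 mL/hr
Volume infused so far = 8.190299 mL/hr × 8.4 hr = 68.79851 mL
Volume remaining = 110 − 68.79851 = 41.20149 mL
New rate:
Dose = 20 mcg/kg/min × 99.77273 kg = 1995.455 mcg/min
1995.455 mcg/min × 60 min/hr = 119727.3 mcg/hr
Rate = 119727.3 mcg/hr ÷ 3654.545 mcg/mL = 32.76119 mL/hr
Time remaining = 41.20149 mL ÷ 32.76119 mL/hr = 1.257631 hr

1.3 hours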